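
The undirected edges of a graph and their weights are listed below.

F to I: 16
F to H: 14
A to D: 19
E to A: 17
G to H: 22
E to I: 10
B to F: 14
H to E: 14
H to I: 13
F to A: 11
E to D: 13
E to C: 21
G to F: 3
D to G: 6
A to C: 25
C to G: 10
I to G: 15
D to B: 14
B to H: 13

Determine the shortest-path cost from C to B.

Candidate routes:
C → G → F → H → B: 10+3+14+13 = 40
C → G → D → B: 10+6+14 = 30
C → G → H → B: 10+22+13 = 45
C → G → F → B: 10+3+14 = 27
The minimum is 27 via C → G → F → B.

27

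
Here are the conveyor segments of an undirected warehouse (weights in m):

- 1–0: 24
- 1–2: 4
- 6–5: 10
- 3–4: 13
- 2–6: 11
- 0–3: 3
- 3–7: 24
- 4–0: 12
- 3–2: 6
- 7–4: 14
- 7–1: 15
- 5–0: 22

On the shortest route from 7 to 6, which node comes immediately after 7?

1

Candidate routes:
7 - 4 - 0 - 3 - 2 - 6: 14+12+3+6+11 = 46
7 - 1 - 2 - 6: 15+4+11 = 30
7 - 4 - 3 - 2 - 6: 14+13+6+11 = 44
7 - 3 - 2 - 6: 24+6+11 = 41
Cheapest is 7 - 1 - 2 - 6 at 30 m.
So from 7 the first move is to 1.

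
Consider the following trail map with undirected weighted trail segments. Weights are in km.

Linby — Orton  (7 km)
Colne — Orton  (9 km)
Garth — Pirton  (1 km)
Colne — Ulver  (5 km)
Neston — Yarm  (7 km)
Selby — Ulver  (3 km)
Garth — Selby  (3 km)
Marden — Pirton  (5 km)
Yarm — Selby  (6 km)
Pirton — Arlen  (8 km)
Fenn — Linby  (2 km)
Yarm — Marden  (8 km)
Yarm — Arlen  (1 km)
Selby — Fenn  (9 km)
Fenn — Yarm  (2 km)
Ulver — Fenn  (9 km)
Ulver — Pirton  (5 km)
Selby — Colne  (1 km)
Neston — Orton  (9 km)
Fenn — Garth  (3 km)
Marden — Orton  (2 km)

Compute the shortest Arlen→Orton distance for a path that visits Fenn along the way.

12 km

Best Arlen to Fenn: Arlen → Yarm → Fenn costing 3
Shortest Fenn→Orton: Fenn → Linby → Orton = 9
Total via Fenn: 3 + 9 = 12 km.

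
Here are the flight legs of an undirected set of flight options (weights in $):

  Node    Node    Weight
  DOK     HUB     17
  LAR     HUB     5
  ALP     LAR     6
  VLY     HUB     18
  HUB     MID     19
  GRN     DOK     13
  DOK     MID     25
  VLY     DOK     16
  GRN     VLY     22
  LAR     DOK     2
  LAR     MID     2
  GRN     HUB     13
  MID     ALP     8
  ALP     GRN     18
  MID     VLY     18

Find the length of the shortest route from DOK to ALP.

$8

Enumerating some paths:
DOK - LAR - MID - ALP: 2+2+8 = 12
DOK - LAR - ALP: 2+6 = 8
The minimum is $8 via DOK - LAR - ALP.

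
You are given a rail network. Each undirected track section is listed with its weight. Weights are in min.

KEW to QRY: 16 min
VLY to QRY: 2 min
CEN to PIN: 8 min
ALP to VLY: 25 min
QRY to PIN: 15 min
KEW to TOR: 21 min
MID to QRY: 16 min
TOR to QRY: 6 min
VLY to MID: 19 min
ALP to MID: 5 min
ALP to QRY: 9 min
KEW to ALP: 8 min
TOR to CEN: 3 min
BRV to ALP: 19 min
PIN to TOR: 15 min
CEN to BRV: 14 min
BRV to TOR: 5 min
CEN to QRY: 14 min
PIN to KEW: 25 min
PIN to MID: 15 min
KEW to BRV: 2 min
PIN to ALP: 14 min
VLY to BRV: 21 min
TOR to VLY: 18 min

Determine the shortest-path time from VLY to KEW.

Candidate routes:
VLY - QRY - KEW: 2+16 = 18
VLY - QRY - TOR - BRV - KEW: 2+6+5+2 = 15
VLY - QRY - ALP - KEW: 2+9+8 = 19
Cheapest is VLY - QRY - TOR - BRV - KEW at 15 min.

15 min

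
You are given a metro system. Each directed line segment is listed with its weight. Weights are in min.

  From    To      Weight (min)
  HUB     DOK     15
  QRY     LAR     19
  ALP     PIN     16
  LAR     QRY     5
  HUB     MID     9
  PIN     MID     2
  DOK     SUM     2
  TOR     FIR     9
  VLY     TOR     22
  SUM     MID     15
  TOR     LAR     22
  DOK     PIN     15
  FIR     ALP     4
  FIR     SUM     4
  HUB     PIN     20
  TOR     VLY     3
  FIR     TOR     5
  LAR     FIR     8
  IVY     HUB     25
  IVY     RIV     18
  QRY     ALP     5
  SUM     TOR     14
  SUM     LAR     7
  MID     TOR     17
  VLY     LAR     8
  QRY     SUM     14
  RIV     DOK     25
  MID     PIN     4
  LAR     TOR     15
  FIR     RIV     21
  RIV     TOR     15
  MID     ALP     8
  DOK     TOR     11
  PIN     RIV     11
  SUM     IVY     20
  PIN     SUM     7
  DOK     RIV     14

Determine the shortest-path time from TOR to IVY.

33 min

Settle nodes by increasing distance from TOR:
TOR: 0
VLY: 3  (via TOR)
FIR: 9  (via TOR)
LAR: 11  (via VLY)
SUM: 13  (via FIR)
ALP: 13  (via FIR)
QRY: 16  (via LAR)
MID: 28  (via SUM)
PIN: 29  (via ALP)
RIV: 30  (via FIR)
IVY: 33  (via SUM)
Shortest route: TOR–FIR–SUM–IVY = 33 min.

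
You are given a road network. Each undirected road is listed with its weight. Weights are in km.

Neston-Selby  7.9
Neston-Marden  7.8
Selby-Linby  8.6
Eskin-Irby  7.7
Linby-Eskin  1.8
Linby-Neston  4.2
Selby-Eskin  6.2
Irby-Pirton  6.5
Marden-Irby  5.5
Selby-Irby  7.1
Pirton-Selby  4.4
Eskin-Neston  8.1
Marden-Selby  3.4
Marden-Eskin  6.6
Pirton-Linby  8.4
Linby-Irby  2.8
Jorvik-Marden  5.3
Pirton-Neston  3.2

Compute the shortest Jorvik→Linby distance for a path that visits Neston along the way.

Shortest Jorvik→Neston: Jorvik → Marden → Neston = 13.1
Best Neston to Linby: Neston → Linby costing 4.2
Total via Neston: 13.1 + 4.2 = 17.3 km.

17.3 km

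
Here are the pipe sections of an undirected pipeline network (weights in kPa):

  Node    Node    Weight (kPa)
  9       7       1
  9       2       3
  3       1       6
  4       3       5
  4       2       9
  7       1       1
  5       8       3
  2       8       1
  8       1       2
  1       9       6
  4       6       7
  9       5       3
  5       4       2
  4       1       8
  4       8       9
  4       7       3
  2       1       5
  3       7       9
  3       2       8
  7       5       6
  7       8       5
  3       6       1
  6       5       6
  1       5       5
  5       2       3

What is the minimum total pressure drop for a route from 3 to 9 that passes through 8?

Best 3 to 8: 3 → 1 → 8 costing 8
Best 8 to 9: 8 → 2 → 9 costing 4
Total via 8: 8 + 4 = 12 kPa.

12 kPa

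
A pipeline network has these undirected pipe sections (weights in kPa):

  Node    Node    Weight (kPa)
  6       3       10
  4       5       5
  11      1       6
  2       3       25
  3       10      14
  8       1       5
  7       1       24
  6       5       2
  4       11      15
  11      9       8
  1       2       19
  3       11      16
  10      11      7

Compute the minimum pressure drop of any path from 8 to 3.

Enumerating some paths:
8–1–11–3: 5+6+16 = 27
8–1–11–4–5–6–3: 5+6+15+5+2+10 = 43
8–1–11–10–3: 5+6+7+14 = 32
Cheapest is 8–1–11–3 at 27 kPa.

27 kPa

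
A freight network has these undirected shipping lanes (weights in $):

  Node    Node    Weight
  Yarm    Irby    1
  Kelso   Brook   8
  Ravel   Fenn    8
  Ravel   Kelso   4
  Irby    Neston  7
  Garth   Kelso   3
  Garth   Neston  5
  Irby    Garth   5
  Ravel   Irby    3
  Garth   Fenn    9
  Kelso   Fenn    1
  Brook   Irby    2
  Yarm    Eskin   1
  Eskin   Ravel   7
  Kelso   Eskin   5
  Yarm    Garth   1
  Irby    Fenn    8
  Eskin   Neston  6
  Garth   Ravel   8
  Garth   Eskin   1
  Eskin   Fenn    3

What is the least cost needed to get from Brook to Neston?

Shortest distances from Brook:
Brook: 0
Irby: 2  (via Brook)
Yarm: 3  (via Irby)
Garth: 4  (via Yarm)
Eskin: 4  (via Yarm)
Ravel: 5  (via Irby)
Kelso: 7  (via Garth)
Fenn: 7  (via Eskin)
Neston: 9  (via Irby)
Shortest route: Brook–Irby–Neston = $9.

$9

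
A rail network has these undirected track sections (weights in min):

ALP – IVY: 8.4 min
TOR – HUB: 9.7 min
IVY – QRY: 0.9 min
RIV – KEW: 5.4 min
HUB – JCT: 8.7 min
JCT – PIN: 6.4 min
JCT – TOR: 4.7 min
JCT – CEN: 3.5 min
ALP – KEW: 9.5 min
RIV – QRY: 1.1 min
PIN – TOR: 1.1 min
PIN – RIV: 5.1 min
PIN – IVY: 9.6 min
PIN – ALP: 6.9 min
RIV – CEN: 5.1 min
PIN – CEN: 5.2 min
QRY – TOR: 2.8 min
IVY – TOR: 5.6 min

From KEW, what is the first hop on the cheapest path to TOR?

Enumerating some paths:
KEW–RIV–CEN–PIN–TOR: 5.4+5.1+5.2+1.1 = 16.8
KEW–RIV–QRY–IVY–TOR: 5.4+1.1+0.9+5.6 = 13
KEW–RIV–QRY–TOR: 5.4+1.1+2.8 = 9.3
KEW–RIV–PIN–TOR: 5.4+5.1+1.1 = 11.6
Cheapest is KEW–RIV–QRY–TOR at 9.3 min.
So from KEW the first move is to RIV.

RIV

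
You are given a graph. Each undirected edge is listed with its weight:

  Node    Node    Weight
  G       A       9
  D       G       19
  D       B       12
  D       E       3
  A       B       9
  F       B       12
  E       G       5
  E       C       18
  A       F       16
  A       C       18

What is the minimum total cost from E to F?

Compare a few routes:
E–G–A–B–F: 5+9+9+12 = 35
E–D–B–F: 3+12+12 = 27
E–G–A–F: 5+9+16 = 30
Cheapest is E–D–B–F at 27.

27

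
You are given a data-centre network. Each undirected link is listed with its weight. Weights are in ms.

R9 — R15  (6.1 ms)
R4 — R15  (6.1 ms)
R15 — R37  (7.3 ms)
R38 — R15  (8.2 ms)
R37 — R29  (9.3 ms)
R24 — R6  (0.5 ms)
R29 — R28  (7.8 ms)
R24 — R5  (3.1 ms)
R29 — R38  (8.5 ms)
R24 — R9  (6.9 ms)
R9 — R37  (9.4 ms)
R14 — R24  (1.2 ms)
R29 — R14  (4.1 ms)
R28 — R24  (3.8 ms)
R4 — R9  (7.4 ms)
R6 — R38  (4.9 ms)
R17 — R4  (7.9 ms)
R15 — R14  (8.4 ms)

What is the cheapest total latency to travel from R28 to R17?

Enumerating some paths:
R28 → R24 → R9 → R4 → R17: 3.8+6.9+7.4+7.9 = 26
R28 → R24 → R6 → R38 → R15 → R4 → R17: 3.8+0.5+4.9+8.2+6.1+7.9 = 31.4
R28 → R24 → R9 → R15 → R4 → R17: 3.8+6.9+6.1+6.1+7.9 = 30.8
R28 → R24 → R14 → R15 → R4 → R17: 3.8+1.2+8.4+6.1+7.9 = 27.4
Cheapest is R28 → R24 → R9 → R4 → R17 at 26 ms.

26 ms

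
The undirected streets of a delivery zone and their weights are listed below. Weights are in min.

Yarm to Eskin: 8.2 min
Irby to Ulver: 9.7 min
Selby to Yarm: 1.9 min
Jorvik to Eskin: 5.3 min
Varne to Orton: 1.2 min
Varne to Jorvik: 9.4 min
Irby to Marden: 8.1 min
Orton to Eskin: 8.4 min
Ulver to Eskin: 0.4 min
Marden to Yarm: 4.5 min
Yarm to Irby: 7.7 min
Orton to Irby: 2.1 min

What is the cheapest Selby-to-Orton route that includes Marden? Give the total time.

16.6 min

Best Selby to Marden: Selby–Yarm–Marden costing 6.4
Best Marden to Orton: Marden–Irby–Orton costing 10.2
Total via Marden: 6.4 + 10.2 = 16.6 min.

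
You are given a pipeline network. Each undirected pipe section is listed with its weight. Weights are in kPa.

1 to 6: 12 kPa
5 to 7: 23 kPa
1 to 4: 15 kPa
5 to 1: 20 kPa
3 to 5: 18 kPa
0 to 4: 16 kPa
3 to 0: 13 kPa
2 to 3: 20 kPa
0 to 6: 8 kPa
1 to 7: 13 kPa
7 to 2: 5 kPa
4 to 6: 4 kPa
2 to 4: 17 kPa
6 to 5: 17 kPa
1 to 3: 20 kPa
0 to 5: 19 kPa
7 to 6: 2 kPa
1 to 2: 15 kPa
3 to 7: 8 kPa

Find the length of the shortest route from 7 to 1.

Candidate routes:
7 - 2 - 1: 5+15 = 20
7 - 1: 13 = 13
7 - 6 - 4 - 1: 2+4+15 = 21
7 - 6 - 1: 2+12 = 14
Cheapest is 7 - 1 at 13 kPa.

13 kPa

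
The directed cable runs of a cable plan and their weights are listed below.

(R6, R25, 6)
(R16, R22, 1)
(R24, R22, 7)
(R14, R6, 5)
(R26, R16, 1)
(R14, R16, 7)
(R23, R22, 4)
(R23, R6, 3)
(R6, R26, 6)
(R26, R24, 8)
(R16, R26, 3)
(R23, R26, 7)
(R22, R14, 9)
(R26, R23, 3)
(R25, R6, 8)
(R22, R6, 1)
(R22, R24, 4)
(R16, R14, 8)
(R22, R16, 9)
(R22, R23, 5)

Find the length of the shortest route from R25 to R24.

20

Settle nodes by increasing distance from R25:
R25: 0
R6: 8  (via R25)
R26: 14  (via R6)
R16: 15  (via R26)
R22: 16  (via R16)
R23: 17  (via R26)
R24: 20  (via R22)
Shortest route: R25 → R6 → R26 → R16 → R22 → R24 = 20.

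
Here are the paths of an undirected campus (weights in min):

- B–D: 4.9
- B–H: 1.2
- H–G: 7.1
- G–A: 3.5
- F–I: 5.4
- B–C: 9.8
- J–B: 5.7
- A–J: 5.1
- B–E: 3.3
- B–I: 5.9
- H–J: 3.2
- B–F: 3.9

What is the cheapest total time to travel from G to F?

12.2 min

Compare a few routes:
G → H → B → F: 7.1+1.2+3.9 = 12.2
G → A → J → H → B → F: 3.5+5.1+3.2+1.2+3.9 = 16.9
Cheapest is G → H → B → F at 12.2 min.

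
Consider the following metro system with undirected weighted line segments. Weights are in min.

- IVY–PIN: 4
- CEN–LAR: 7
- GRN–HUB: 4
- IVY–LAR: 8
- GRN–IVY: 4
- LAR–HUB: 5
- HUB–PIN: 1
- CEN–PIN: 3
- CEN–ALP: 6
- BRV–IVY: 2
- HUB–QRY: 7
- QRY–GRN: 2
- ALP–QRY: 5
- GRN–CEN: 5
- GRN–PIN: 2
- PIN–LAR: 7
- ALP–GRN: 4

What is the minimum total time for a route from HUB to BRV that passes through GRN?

9 min

Shortest HUB→GRN: HUB → PIN → GRN = 3
Best GRN to BRV: GRN → IVY → BRV costing 6
Total via GRN: 3 + 6 = 9 min.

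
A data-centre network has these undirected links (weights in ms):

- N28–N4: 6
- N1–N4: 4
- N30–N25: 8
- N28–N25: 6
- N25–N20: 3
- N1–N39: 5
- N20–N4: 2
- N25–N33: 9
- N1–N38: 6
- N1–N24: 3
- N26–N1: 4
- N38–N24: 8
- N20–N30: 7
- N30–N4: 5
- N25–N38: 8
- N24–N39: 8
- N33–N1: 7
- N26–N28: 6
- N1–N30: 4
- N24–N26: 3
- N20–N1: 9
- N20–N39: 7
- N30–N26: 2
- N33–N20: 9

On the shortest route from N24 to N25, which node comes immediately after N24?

N1

Candidate routes:
N24 → N1 → N20 → N25: 3+9+3 = 15
N24 → N26 → N30 → N25: 3+2+8 = 13
N24 → N1 → N4 → N20 → N25: 3+4+2+3 = 12
Cheapest is N24 → N1 → N4 → N20 → N25 at 12 ms.
So from N24 the first move is to N1.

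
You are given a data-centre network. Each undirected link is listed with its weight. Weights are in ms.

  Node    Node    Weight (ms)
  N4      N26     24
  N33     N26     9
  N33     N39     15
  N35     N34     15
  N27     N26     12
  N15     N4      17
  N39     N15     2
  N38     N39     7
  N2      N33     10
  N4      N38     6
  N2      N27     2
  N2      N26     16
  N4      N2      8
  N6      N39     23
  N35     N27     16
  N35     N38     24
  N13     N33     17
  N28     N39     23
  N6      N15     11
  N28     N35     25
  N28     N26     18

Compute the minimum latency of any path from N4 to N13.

35 ms

Running Dijkstra from N4:
N4: 0
N38: 6  (via N4)
N2: 8  (via N4)
N27: 10  (via N2)
N39: 13  (via N38)
N15: 15  (via N39)
N33: 18  (via N2)
N26: 22  (via N27)
N6: 26  (via N15)
N35: 26  (via N27)
N13: 35  (via N33)
Shortest route: N4 → N2 → N33 → N13 = 35 ms.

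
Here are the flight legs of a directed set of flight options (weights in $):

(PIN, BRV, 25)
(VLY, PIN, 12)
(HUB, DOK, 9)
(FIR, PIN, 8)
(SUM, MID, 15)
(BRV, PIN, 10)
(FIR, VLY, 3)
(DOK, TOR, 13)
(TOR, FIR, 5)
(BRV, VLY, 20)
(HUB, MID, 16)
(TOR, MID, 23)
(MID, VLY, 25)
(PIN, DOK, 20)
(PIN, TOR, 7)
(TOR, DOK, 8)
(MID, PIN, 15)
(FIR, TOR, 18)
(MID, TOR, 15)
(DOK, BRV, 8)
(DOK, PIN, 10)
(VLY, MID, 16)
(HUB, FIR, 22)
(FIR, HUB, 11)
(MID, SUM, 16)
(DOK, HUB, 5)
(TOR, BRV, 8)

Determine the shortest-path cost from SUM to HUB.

$43

Settle nodes by increasing distance from SUM:
SUM: 0
MID: 15  (via SUM)
TOR: 30  (via MID)
PIN: 30  (via MID)
FIR: 35  (via TOR)
BRV: 38  (via TOR)
DOK: 38  (via TOR)
VLY: 38  (via FIR)
HUB: 43  (via DOK)
Shortest route: SUM → MID → TOR → DOK → HUB = $43.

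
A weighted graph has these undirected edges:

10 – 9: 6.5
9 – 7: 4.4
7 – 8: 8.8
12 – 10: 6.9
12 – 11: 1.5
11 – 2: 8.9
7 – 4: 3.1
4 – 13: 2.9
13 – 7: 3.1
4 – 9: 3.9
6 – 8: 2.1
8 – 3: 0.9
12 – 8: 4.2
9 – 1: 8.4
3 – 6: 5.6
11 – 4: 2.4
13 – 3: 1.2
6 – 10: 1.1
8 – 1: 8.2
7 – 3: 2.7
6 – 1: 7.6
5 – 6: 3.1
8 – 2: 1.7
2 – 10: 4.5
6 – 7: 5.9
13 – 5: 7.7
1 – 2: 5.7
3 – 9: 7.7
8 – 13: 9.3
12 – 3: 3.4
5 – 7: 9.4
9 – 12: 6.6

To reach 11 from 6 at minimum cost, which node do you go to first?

Enumerating some paths:
6–8–3–12–11: 2.1+0.9+3.4+1.5 = 7.9
6–8–3–13–4–11: 2.1+0.9+1.2+2.9+2.4 = 9.5
6–8–12–11: 2.1+4.2+1.5 = 7.8
The minimum is 7.8 via 6–8–12–11.
So from 6 the first move is to 8.

8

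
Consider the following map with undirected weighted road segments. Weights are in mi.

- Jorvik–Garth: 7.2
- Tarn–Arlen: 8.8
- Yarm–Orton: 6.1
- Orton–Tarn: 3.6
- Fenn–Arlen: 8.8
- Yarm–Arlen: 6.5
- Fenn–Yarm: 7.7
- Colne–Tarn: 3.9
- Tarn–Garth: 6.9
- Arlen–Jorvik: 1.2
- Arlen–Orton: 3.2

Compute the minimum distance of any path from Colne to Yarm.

Settle nodes by increasing distance from Colne:
Colne: 0
Tarn: 3.9  (via Colne)
Orton: 7.5  (via Tarn)
Arlen: 10.7  (via Orton)
Garth: 10.8  (via Tarn)
Jorvik: 11.9  (via Arlen)
Yarm: 13.6  (via Orton)
Shortest route: Colne–Tarn–Orton–Yarm = 13.6 mi.

13.6 mi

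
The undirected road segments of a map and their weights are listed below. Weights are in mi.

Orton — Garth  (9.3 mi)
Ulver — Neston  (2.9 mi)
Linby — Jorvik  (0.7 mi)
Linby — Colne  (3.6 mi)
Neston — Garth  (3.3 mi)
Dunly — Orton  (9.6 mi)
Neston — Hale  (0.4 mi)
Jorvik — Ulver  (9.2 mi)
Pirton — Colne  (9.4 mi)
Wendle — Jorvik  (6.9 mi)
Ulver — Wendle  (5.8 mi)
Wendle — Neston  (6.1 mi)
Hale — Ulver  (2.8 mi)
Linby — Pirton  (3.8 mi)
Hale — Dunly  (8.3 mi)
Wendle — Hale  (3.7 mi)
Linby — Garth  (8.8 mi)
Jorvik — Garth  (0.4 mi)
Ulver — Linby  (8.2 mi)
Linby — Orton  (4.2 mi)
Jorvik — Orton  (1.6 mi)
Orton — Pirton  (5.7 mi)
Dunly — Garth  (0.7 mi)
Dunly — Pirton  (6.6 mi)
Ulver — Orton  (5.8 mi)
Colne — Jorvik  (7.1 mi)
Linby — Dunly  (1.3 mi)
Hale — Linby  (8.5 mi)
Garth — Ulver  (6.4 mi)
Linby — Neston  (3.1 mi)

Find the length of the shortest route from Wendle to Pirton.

Running Dijkstra from Wendle:
Wendle: 0
Hale: 3.7  (via Wendle)
Neston: 4.1  (via Hale)
Ulver: 5.8  (via Wendle)
Jorvik: 6.9  (via Wendle)
Linby: 7.2  (via Neston)
Garth: 7.3  (via Jorvik)
Dunly: 8  (via Garth)
Orton: 8.5  (via Jorvik)
Colne: 10.8  (via Linby)
Pirton: 11  (via Linby)
Shortest route: Wendle → Hale → Neston → Linby → Pirton = 11 mi.

11 mi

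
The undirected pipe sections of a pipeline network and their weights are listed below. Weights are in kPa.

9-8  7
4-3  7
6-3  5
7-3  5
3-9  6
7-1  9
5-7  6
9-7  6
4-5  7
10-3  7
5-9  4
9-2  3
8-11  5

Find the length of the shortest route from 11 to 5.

Enumerating some paths:
11 - 8 - 9 - 5: 5+7+4 = 16
11 - 8 - 9 - 3 - 7 - 5: 5+7+6+5+6 = 29
11 - 8 - 9 - 3 - 4 - 5: 5+7+6+7+7 = 32
11 - 8 - 9 - 7 - 5: 5+7+6+6 = 24
The minimum is 16 kPa via 11 - 8 - 9 - 5.

16 kPa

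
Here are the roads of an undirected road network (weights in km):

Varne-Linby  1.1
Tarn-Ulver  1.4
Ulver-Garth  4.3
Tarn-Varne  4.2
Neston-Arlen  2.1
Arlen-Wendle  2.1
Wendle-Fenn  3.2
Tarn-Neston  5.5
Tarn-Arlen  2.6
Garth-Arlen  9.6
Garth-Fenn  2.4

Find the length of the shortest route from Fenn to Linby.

13.2 km

Running Dijkstra from Fenn:
Fenn: 0
Garth: 2.4  (via Fenn)
Wendle: 3.2  (via Fenn)
Arlen: 5.3  (via Wendle)
Ulver: 6.7  (via Garth)
Neston: 7.4  (via Arlen)
Tarn: 7.9  (via Arlen)
Varne: 12.1  (via Tarn)
Linby: 13.2  (via Varne)
Shortest route: Fenn → Wendle → Arlen → Tarn → Varne → Linby = 13.2 km.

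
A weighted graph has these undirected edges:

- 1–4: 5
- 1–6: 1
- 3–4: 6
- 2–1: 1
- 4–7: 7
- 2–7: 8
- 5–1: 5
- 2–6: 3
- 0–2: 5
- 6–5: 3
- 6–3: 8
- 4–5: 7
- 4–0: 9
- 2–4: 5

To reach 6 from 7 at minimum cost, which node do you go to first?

2

Candidate routes:
7–2–6: 8+3 = 11
7–4–2–1–6: 7+5+1+1 = 14
7–4–1–6: 7+5+1 = 13
7–2–1–6: 8+1+1 = 10
The minimum is 10 via 7–2–1–6.
So from 7 the first move is to 2.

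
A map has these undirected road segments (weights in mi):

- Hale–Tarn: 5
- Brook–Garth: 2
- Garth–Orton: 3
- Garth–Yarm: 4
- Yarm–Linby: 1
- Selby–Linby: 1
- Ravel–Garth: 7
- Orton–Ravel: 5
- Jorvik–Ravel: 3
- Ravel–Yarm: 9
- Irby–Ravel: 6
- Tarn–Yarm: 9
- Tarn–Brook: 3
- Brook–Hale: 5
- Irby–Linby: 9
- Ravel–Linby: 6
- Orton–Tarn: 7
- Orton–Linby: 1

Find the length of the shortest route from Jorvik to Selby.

10 mi

Settle nodes by increasing distance from Jorvik:
Jorvik: 0
Ravel: 3  (via Jorvik)
Orton: 8  (via Ravel)
Linby: 9  (via Ravel)
Irby: 9  (via Ravel)
Yarm: 10  (via Linby)
Garth: 10  (via Ravel)
Selby: 10  (via Linby)
Shortest route: Jorvik–Ravel–Linby–Selby = 10 mi.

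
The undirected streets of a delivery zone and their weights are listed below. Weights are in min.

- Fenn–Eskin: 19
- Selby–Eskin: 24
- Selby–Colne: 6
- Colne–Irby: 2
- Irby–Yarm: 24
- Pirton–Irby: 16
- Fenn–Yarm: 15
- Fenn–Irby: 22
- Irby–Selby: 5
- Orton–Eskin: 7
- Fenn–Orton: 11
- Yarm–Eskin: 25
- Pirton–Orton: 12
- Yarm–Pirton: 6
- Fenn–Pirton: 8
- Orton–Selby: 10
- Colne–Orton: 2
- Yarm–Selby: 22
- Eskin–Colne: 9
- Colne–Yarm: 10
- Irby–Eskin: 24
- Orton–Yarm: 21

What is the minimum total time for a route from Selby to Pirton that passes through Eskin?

34 min

Best Selby to Eskin: Selby → Colne → Eskin costing 15
Shortest Eskin→Pirton: Eskin → Orton → Pirton = 19
Total via Eskin: 15 + 19 = 34 min.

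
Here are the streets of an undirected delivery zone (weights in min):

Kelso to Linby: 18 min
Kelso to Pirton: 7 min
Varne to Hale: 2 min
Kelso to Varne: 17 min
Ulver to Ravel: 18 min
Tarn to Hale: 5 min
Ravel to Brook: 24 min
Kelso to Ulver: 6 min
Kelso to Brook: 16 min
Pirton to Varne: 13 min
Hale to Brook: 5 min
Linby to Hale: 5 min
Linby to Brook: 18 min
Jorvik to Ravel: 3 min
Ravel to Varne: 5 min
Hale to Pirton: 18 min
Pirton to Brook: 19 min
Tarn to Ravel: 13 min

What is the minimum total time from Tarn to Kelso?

Compare a few routes:
Tarn - Hale - Brook - Kelso: 5+5+16 = 26
Tarn - Hale - Varne - Pirton - Kelso: 5+2+13+7 = 27
Tarn - Hale - Varne - Kelso: 5+2+17 = 24
The minimum is 24 min via Tarn - Hale - Varne - Kelso.

24 min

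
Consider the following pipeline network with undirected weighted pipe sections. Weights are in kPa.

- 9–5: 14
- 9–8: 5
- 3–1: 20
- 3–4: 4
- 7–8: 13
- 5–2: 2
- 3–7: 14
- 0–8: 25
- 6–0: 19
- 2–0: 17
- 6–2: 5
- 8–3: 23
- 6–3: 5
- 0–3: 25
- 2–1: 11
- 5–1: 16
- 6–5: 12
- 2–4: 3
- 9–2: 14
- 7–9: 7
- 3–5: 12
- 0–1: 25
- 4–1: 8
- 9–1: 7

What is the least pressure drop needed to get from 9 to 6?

Compare a few routes:
9 - 1 - 2 - 6: 7+11+5 = 23
9 - 2 - 6: 14+5 = 19
9 - 1 - 4 - 2 - 6: 7+8+3+5 = 23
9 - 5 - 2 - 6: 14+2+5 = 21
Cheapest is 9 - 2 - 6 at 19 kPa.

19 kPa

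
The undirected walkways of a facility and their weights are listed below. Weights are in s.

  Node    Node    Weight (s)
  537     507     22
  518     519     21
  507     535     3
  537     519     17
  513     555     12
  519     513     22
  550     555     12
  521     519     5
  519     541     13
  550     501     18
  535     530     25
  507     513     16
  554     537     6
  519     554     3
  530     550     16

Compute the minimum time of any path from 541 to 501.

Enumerating some paths:
541 → 519 → 513 → 555 → 550 → 501: 13+22+12+12+18 = 77
541 → 519 → 554 → 537 → 507 → 513 → 555 → 550 → 501: 13+3+6+22+16+12+12+18 = 102
Cheapest is 541 → 519 → 513 → 555 → 550 → 501 at 77 s.

77 s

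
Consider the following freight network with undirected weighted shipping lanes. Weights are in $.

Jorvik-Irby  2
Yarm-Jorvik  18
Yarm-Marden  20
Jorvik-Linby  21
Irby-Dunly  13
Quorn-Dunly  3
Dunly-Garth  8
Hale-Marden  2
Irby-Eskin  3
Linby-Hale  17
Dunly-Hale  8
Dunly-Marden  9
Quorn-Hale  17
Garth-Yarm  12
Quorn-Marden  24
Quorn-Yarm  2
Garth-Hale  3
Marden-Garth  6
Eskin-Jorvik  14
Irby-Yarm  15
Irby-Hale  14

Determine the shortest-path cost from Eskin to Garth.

$20

Shortest distances from Eskin:
Eskin: 0
Irby: 3  (via Eskin)
Jorvik: 5  (via Irby)
Dunly: 16  (via Irby)
Hale: 17  (via Irby)
Yarm: 18  (via Irby)
Marden: 19  (via Hale)
Quorn: 19  (via Dunly)
Garth: 20  (via Hale)
Shortest route: Eskin → Irby → Hale → Garth = $20.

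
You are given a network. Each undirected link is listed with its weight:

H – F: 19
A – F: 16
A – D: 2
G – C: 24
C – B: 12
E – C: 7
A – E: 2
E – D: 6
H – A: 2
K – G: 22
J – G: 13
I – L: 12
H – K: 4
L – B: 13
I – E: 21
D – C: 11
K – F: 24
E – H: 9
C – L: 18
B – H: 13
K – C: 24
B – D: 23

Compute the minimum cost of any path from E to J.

Enumerating some paths:
E - H - K - G - J: 9+4+22+13 = 48
E - C - G - J: 7+24+13 = 44
E - A - H - K - G - J: 2+2+4+22+13 = 43
E - D - A - H - K - G - J: 6+2+2+4+22+13 = 49
Cheapest is E - A - H - K - G - J at 43.

43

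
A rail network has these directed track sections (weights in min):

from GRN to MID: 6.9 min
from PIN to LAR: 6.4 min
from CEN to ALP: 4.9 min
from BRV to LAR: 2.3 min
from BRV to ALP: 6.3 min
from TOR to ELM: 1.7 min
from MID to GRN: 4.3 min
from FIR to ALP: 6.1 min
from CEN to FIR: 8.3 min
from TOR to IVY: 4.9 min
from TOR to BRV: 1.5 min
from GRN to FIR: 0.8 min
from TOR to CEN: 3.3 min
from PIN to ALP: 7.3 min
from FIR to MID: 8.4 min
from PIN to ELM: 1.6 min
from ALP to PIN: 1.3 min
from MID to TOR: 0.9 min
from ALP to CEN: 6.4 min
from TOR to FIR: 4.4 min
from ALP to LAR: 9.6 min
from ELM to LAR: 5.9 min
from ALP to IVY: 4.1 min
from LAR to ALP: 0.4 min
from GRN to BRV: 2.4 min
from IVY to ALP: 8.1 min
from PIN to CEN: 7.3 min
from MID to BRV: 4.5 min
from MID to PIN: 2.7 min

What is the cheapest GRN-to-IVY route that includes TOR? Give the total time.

Shortest GRN→TOR: GRN → MID → TOR = 7.8
Shortest TOR→IVY: TOR → IVY = 4.9
Total via TOR: 7.8 + 4.9 = 12.7 min.

12.7 min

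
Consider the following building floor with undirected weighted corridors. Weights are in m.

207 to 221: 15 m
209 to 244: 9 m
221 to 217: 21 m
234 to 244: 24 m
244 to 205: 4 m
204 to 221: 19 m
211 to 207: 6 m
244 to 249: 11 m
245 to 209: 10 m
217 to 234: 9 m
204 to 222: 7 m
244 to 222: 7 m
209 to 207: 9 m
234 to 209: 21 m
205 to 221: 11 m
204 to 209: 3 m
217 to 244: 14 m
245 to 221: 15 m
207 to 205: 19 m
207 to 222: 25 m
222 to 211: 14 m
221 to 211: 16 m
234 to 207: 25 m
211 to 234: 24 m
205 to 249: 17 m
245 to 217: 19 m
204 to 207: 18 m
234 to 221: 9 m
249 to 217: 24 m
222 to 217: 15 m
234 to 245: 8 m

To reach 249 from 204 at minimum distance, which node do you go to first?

209

Candidate routes:
204 - 209 - 244 - 205 - 249: 3+9+4+17 = 33
204 - 222 - 244 - 249: 7+7+11 = 25
204 - 209 - 244 - 249: 3+9+11 = 23
204 - 222 - 244 - 205 - 249: 7+7+4+17 = 35
The minimum is 23 m via 204 - 209 - 244 - 249.
So from 204 the first move is to 209.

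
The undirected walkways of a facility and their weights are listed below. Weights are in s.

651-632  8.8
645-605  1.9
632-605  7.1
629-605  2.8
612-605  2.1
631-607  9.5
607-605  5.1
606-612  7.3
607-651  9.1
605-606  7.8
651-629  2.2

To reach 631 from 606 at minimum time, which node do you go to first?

Enumerating some paths:
606–605–629–651–607–631: 7.8+2.8+2.2+9.1+9.5 = 31.4
606–612–605–607–631: 7.3+2.1+5.1+9.5 = 24
606–605–607–631: 7.8+5.1+9.5 = 22.4
The minimum is 22.4 s via 606–605–607–631.
So from 606 the first move is to 605.

605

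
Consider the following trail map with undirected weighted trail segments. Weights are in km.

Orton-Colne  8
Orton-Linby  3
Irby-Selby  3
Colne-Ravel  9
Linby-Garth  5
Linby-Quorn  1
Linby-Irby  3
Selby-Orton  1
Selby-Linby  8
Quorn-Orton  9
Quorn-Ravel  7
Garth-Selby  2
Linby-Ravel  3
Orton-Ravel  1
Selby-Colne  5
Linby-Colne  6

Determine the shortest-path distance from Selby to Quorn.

5 km

Compare a few routes:
Selby → Orton → Linby → Quorn: 1+3+1 = 5
Selby → Orton → Ravel → Linby → Quorn: 1+1+3+1 = 6
Selby → Irby → Linby → Quorn: 3+3+1 = 7
The minimum is 5 km via Selby → Orton → Linby → Quorn.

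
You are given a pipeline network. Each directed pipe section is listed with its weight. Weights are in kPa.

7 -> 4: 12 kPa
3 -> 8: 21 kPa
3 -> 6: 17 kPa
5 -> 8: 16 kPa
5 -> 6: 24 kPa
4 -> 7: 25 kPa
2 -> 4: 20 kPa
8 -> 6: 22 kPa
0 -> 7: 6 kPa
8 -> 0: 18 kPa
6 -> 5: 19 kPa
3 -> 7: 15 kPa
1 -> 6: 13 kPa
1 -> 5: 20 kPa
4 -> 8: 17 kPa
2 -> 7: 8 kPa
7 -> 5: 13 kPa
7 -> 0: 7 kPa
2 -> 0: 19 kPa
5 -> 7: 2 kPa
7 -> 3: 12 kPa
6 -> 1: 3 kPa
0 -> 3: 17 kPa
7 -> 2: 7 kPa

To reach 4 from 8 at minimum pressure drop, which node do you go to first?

0

Enumerating some paths:
8 → 0 → 7 → 2 → 4: 18+6+7+20 = 51
8 → 0 → 7 → 4: 18+6+12 = 36
8 → 6 → 5 → 7 → 4: 22+19+2+12 = 55
Cheapest is 8 → 0 → 7 → 4 at 36 kPa.
So from 8 the first move is to 0.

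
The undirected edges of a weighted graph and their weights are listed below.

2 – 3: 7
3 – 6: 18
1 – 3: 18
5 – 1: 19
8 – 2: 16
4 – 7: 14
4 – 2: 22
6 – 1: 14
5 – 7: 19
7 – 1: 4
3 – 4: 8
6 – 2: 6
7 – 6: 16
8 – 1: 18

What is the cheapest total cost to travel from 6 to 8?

22

Enumerating some paths:
6 → 1 → 8: 14+18 = 32
6 → 2 → 8: 6+16 = 22
Cheapest is 6 → 2 → 8 at 22.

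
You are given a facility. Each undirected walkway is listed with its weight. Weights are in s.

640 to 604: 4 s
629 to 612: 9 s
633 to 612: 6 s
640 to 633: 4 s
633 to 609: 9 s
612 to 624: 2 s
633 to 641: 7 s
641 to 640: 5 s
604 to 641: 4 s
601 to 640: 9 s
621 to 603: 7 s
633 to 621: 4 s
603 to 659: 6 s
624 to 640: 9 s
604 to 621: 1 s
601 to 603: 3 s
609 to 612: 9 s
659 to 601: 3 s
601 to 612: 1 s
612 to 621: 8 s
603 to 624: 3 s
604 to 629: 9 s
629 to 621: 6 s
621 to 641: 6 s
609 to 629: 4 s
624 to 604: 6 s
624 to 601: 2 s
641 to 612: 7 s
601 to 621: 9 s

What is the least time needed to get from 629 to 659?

Compare a few routes:
629–621–601–659: 6+9+3 = 18
629–612–624–601–659: 9+2+2+3 = 16
629–609–612–601–659: 4+9+1+3 = 17
629–612–601–659: 9+1+3 = 13
The minimum is 13 s via 629–612–601–659.

13 s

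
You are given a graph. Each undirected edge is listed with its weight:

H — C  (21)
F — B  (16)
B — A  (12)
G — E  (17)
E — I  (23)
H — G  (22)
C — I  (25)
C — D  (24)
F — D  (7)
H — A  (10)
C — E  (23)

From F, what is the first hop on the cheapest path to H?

B

Enumerating some paths:
F → D → C → H: 7+24+21 = 52
F → D → C → E → G → H: 7+24+23+17+22 = 93
F → B → A → H: 16+12+10 = 38
The minimum is 38 via F → B → A → H.
So from F the first move is to B.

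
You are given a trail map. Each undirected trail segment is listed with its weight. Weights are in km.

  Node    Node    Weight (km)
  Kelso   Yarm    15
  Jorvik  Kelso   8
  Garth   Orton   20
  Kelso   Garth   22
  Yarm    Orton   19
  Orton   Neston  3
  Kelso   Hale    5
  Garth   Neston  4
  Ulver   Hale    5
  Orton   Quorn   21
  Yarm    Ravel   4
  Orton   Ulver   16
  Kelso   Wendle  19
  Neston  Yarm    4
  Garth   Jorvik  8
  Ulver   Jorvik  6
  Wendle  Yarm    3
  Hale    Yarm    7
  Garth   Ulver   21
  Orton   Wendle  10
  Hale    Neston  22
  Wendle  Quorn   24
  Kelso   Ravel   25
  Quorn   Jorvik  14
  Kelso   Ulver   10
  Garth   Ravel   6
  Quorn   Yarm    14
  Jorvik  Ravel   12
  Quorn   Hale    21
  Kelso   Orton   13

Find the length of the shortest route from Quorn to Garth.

Candidate routes:
Quorn → Yarm → Ravel → Garth: 14+4+6 = 24
Quorn → Jorvik → Garth: 14+8 = 22
The minimum is 22 km via Quorn → Jorvik → Garth.

22 km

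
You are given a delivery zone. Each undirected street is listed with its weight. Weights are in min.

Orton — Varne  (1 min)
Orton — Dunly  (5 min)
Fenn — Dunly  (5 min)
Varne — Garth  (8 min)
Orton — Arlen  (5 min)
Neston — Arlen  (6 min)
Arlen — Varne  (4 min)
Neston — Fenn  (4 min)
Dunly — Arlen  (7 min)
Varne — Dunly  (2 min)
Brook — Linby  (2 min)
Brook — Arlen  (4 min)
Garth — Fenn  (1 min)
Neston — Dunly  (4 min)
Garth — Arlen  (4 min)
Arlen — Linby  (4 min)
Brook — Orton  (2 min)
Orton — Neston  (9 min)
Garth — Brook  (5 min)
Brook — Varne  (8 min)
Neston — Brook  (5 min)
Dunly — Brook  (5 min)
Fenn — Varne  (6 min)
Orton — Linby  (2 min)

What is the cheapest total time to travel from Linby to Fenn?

Shortest distances from Linby:
Linby: 0
Brook: 2  (via Linby)
Orton: 2  (via Linby)
Varne: 3  (via Orton)
Arlen: 4  (via Linby)
Dunly: 5  (via Varne)
Garth: 7  (via Brook)
Neston: 7  (via Brook)
Fenn: 8  (via Garth)
Shortest route: Linby–Brook–Garth–Fenn = 8 min.

8 min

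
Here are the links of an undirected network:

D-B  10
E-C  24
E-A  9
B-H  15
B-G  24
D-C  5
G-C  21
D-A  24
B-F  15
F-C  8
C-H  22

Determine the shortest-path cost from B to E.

Running Dijkstra from B:
B: 0
D: 10  (via B)
C: 15  (via D)
F: 15  (via B)
H: 15  (via B)
G: 24  (via B)
A: 34  (via D)
E: 39  (via C)
Shortest route: B–D–C–E = 39.

39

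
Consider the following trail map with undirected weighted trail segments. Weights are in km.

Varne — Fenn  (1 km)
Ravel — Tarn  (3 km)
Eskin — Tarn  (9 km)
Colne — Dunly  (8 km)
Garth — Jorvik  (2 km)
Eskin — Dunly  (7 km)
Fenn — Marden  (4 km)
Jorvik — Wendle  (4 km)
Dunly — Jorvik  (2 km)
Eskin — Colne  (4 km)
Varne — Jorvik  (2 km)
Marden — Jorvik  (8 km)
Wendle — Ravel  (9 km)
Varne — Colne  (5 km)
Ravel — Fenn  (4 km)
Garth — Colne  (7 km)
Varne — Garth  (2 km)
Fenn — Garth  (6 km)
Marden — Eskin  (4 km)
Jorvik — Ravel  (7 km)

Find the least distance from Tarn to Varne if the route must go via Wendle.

18 km

Best Tarn to Wendle: Tarn–Ravel–Wendle costing 12
Best Wendle to Varne: Wendle–Jorvik–Varne costing 6
Total via Wendle: 12 + 6 = 18 km.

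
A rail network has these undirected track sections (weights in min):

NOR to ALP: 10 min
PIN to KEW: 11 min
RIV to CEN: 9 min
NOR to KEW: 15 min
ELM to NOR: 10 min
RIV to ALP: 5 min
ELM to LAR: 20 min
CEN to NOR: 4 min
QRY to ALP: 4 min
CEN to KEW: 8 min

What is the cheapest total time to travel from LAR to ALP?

40 min

Candidate routes:
LAR - ELM - NOR - ALP: 20+10+10 = 40
LAR - ELM - NOR - KEW - CEN - RIV - ALP: 20+10+15+8+9+5 = 67
LAR - ELM - NOR - CEN - RIV - ALP: 20+10+4+9+5 = 48
Cheapest is LAR - ELM - NOR - ALP at 40 min.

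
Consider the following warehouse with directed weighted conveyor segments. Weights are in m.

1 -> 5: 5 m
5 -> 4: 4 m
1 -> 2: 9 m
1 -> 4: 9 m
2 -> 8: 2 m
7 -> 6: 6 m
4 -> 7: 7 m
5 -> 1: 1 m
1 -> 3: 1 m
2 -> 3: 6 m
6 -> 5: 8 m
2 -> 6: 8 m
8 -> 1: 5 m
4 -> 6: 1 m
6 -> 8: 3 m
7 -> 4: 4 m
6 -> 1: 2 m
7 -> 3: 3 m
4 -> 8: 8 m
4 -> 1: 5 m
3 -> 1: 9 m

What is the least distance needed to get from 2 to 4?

16 m

Compare a few routes:
2 - 6 - 5 - 4: 8+8+4 = 20
2 - 6 - 1 - 4: 8+2+9 = 19
2 - 6 - 1 - 5 - 4: 8+2+5+4 = 19
2 - 8 - 1 - 4: 2+5+9 = 16
Cheapest is 2 - 8 - 1 - 4 at 16 m.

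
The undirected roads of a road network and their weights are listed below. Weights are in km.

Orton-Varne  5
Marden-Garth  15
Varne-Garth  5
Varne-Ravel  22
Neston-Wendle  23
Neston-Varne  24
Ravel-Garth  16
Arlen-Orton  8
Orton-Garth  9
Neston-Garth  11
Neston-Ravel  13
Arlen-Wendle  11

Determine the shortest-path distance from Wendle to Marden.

Settle nodes by increasing distance from Wendle:
Wendle: 0
Arlen: 11  (via Wendle)
Orton: 19  (via Arlen)
Neston: 23  (via Wendle)
Varne: 24  (via Orton)
Garth: 28  (via Orton)
Ravel: 36  (via Neston)
Marden: 43  (via Garth)
Shortest route: Wendle → Arlen → Orton → Garth → Marden = 43 km.

43 km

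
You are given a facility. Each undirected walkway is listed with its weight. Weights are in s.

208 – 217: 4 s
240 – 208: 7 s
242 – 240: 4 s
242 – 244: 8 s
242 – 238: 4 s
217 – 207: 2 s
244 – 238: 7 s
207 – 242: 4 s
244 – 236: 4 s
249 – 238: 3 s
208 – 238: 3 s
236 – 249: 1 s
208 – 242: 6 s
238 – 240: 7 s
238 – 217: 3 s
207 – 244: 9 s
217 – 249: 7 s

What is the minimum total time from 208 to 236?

Running Dijkstra from 208:
208: 0
238: 3  (via 208)
217: 4  (via 208)
242: 6  (via 208)
207: 6  (via 217)
249: 6  (via 238)
240: 7  (via 208)
236: 7  (via 249)
Shortest route: 208–238–249–236 = 7 s.

7 s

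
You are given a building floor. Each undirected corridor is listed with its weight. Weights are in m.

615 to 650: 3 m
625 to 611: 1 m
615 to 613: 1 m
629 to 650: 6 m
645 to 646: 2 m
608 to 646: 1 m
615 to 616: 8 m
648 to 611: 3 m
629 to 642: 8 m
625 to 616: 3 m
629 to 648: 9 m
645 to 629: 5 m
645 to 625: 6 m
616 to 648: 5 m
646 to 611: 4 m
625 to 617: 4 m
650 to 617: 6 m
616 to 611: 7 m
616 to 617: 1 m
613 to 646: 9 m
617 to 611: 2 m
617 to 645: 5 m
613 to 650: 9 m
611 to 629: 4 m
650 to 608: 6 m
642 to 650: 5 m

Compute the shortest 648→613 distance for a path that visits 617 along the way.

Best 648 to 617: 648 → 611 → 617 costing 5
Shortest 617→613: 617 → 616 → 615 → 613 = 10
Total via 617: 5 + 10 = 15 m.

15 m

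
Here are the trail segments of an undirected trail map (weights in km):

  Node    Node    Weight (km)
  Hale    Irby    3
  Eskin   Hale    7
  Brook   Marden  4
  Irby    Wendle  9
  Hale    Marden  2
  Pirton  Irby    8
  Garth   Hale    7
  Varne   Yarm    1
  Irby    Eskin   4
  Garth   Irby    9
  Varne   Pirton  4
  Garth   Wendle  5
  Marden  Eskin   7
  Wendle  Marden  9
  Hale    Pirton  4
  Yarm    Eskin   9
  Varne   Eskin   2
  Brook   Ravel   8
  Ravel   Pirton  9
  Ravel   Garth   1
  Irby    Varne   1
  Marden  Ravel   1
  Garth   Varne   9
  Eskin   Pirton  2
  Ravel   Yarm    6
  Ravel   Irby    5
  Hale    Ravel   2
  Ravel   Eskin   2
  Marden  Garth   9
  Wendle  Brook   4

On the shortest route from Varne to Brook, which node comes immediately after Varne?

Eskin

Candidate routes:
Varne - Irby - Hale - Marden - Brook: 1+3+2+4 = 10
Varne - Eskin - Ravel - Marden - Brook: 2+2+1+4 = 9
Varne - Irby - Hale - Ravel - Marden - Brook: 1+3+2+1+4 = 11
Cheapest is Varne - Eskin - Ravel - Marden - Brook at 9 km.
So from Varne the first move is to Eskin.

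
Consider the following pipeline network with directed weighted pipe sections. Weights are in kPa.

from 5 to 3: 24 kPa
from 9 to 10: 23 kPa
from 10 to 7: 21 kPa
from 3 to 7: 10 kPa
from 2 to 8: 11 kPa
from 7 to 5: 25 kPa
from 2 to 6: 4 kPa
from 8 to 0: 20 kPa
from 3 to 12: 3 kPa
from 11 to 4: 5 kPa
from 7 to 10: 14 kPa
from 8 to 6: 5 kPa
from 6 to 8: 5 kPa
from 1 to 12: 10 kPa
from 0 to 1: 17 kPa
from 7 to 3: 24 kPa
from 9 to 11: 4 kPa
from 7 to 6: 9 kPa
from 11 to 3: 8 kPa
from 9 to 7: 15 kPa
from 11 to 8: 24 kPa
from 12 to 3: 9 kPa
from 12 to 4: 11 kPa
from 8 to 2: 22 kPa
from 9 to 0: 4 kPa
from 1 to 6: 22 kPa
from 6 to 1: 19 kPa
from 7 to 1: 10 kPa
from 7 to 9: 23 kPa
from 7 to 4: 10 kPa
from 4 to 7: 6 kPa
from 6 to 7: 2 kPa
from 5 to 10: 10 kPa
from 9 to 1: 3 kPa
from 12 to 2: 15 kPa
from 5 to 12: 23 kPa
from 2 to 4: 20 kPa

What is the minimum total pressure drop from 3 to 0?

Settle nodes by increasing distance from 3:
3: 0
12: 3  (via 3)
7: 10  (via 3)
4: 14  (via 12)
2: 18  (via 12)
6: 19  (via 7)
1: 20  (via 7)
8: 24  (via 6)
10: 24  (via 7)
9: 33  (via 7)
5: 35  (via 7)
0: 37  (via 9)
Shortest route: 3–7–9–0 = 37 kPa.

37 kPa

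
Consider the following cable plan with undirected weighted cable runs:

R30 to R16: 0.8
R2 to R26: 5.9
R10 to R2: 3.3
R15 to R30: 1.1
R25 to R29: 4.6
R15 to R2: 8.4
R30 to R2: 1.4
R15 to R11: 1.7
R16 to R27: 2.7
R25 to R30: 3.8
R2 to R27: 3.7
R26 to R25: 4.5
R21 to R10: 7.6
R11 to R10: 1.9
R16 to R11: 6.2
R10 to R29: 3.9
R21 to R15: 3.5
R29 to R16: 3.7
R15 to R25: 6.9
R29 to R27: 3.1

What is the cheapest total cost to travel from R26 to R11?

10.1

Compare a few routes:
R26 - R2 - R30 - R15 - R11: 5.9+1.4+1.1+1.7 = 10.1
R26 - R2 - R10 - R11: 5.9+3.3+1.9 = 11.1
R26 - R25 - R30 - R15 - R11: 4.5+3.8+1.1+1.7 = 11.1
Cheapest is R26 - R2 - R30 - R15 - R11 at 10.1.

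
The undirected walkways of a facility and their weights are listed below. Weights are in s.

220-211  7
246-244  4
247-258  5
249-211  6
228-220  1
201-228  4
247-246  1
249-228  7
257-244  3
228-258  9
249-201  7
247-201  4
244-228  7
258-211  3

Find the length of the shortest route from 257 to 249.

Candidate routes:
257 - 244 - 228 - 201 - 249: 3+7+4+7 = 21
257 - 244 - 228 - 249: 3+7+7 = 17
257 - 244 - 246 - 247 - 201 - 249: 3+4+1+4+7 = 19
257 - 244 - 246 - 247 - 258 - 211 - 249: 3+4+1+5+3+6 = 22
Cheapest is 257 - 244 - 228 - 249 at 17 s.

17 s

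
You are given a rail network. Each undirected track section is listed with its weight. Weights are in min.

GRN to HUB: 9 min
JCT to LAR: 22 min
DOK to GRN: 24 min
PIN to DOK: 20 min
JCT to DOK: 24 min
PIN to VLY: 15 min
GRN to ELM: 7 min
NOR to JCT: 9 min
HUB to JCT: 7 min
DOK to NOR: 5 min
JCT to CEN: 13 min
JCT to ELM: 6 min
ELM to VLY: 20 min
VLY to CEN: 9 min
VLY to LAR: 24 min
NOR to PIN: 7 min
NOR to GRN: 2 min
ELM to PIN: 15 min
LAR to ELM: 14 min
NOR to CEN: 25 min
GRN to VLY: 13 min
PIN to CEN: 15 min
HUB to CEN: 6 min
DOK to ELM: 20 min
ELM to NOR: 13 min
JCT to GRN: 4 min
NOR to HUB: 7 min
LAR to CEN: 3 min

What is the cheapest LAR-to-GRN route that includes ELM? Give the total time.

Shortest LAR→ELM: LAR–ELM = 14
Best ELM to GRN: ELM–GRN costing 7
Total via ELM: 14 + 7 = 21 min.

21 min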